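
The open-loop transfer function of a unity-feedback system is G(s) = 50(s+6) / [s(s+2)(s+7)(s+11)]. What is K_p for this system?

infinity

K_p = lim_{s→0} G(s); with 1 pole at the origin the limit diverges, so K_p = ∞.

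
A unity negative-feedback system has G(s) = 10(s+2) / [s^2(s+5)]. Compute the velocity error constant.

infinity

K_v = lim_{s→0} s·G(s); with 2 poles at the origin the limit diverges, so K_v = ∞.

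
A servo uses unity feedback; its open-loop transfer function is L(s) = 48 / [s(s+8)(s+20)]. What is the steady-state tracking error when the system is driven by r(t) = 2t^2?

System type = 1 (one pole at s=0).
For a type-1 system K_a = 0, so e_ss to a parabolic input is unbounded.

infinity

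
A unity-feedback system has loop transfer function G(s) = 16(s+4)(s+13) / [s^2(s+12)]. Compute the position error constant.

K_p = lim_{s→0} G(s); with 2 poles at the origin the limit diverges, so K_p = ∞.

infinity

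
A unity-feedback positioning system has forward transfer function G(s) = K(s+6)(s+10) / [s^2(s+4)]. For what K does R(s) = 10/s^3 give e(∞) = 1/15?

The open loop has two poles at the origin → type 2 system.
K_a = lim_{s→0} s^2·G(s) = K·6·10 / (4) = 15·K.
e_ss = 10/K_a = 1/15 ⇒ K_a = 150 ⇒ K = 150/15 = 10.

10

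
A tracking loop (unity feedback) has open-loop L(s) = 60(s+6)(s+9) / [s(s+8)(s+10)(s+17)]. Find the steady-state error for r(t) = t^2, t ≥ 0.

System type = 1 (one pole at s=0).
K_a = lim_{s→0} s^2·L(s) = 0; the steady-state error to this parabolic input grows without bound.

infinity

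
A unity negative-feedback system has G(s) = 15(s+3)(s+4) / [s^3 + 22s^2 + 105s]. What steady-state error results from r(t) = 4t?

7/3

Factoring s from the denominator leaves a polynomial with constant term 105, so the system is type 1.
K_v = lim_{s→0} s·G(s) = 15·3·4 / 105 = 12/7.
e_ss = 4/K_v = 4/(12/7) = 7/3.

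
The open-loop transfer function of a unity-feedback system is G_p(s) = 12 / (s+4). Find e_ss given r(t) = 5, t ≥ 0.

System type = 0 (no poles at s=0).
K_p = lim_{s→0} G_p(s) = 12 / (4) = 3.
e_ss = 5/(1 + K_p) = 5/4 = 1.25.

1.25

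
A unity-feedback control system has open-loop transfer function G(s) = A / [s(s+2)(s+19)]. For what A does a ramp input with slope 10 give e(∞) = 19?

20

G(s) has one factor of s in the denominator, so the system is type 1.
K_v = lim_{s→0} s·G(s) = A / (2·19) = (1/38)·A.
e_ss = 10/K_v = 19 ⇒ K_v = 10/19 ⇒ A = (10/19)/(1/38) = 20.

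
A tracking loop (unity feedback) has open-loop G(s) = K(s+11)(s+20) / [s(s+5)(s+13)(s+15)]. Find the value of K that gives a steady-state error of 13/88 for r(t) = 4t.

One free integrator in G(s): this is a type 1 system.
K_v = lim_{s→0} s·G(s) = K·11·20 / (5·13·15) = (44/195)·K.
e_ss = 4/K_v = 13/88 ⇒ K_v = 352/13 ⇒ K = (352/13)/(44/195) = 120.

120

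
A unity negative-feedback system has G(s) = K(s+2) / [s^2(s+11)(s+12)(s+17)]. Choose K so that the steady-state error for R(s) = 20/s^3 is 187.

G(s) has two factors of s in the denominator, so the system is type 2.
K_a = lim_{s→0} s^2·G(s) = K·2 / (11·12·17) = (1/1122)·K.
e_ss = 20/K_a = 187 ⇒ K_a = 20/187 ⇒ K = (20/187)/(1/1122) = 120.

120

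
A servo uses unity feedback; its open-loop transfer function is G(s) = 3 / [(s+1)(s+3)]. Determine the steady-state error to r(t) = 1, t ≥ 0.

0.5

The open loop has no poles at the origin → type 0 system.
K_p = lim_{s→0} G(s) = 3 / (1·3) = 1.
e_ss = 1/(1 + K_p) = 1/2 = 0.5.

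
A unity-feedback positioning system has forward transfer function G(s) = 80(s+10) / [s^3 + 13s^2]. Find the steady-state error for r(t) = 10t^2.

0.325

Lowest-order denominator term is 13s^2, so the open loop has 2 poles at the origin → type 2 system.
K_a = lim_{s→0} s^2·G(s) = 80·10 / 13 = 800/13.
r(t) = 10t^2 gives R(s) = 20/s^3.
e_ss = 20/K_a = 20/(800/13) = 0.325.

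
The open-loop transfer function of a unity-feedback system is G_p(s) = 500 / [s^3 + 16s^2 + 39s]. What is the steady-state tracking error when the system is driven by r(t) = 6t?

Lowest-order denominator term is 39s, so the open loop has 1 pole at the origin → type 1 system.
K_v = lim_{s→0} s·G_p(s) = 500 / 39 = 500/39.
e_ss = 6/K_v = 6/(500/39) = 0.468.

0.468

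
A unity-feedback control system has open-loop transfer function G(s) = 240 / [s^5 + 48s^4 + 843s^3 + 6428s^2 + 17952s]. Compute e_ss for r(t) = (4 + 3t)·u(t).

Factoring s from the denominator leaves a polynomial with constant term 17952, so the system is type 1. Treating each term separately:
  • 4: tracked with zero error.
  • 3t: e_ss = 3/K_v with K_v=5/374 → 224.4.
Total e_ss = 224.4.

224.4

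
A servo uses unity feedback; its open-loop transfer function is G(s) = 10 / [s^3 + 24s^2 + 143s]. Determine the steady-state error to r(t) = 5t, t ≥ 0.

71.5

Factoring s from the denominator leaves a polynomial with constant term 143, so the system is type 1.
K_v = lim_{s→0} s·G(s) = 10 / 143 = 10/143.
e_ss = 5/K_v = 5/(10/143) = 71.5.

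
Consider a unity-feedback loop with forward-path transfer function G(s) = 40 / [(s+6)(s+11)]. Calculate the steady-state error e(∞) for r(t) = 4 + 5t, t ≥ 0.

infinity

System type = 0 (no poles at s=0). By superposition:
  • 4: e_ss = 4/(1+K_p) with K_p=20/33 → 132/53.
  • 5t: a type-0 system cannot track it, e_ss → ∞.
The unbounded component dominates.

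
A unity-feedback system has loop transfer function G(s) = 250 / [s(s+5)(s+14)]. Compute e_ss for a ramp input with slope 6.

1.68

System type = 1 (one pole at s=0).
K_v = lim_{s→0} s·G(s) = 250 / (5·14) = 25/7.
e_ss = 6/K_v = 6/(25/7) = 1.68.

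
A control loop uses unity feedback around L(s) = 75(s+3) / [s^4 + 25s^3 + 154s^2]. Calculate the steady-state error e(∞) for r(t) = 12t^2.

1232/75

The denominator has no term below 154s^2 — 2 poles at s=0, type 2.
K_a = lim_{s→0} s^2·L(s) = 75·3 / 154 = 225/154.
r(t) = 12t^2 gives R(s) = 24/s^3.
e_ss = 24/K_a = 24/(225/154) = 1232/75.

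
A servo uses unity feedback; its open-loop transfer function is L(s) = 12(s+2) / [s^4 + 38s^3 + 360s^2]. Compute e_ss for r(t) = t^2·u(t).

Lowest-order denominator term is 360s^2, so the open loop has 2 poles at the origin → type 2 system.
K_a = lim_{s→0} s^2·L(s) = 12·2 / 360 = 1/15.
r(t) = t^2 gives R(s) = 2/s^3.
e_ss = 2/K_a = 2/(1/15) = 30.

30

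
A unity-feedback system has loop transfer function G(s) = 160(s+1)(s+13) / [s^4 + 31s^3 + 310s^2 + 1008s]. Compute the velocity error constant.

Factoring s from the denominator leaves a polynomial with constant term 1008, so the system is type 1.
K_v = lim_{s→0} s·G(s) = 160·1·13 / 1008 = 130/63.

130/63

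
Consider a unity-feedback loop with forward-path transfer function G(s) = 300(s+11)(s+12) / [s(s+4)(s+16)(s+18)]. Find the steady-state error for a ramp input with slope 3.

24/275

G(s) has one factor of s in the denominator, so the system is type 1.
K_v = lim_{s→0} s·G(s) = 300·11·12 / (4·16·18) = 34.375.
e_ss = 3/K_v = 3/34.375 = 24/275.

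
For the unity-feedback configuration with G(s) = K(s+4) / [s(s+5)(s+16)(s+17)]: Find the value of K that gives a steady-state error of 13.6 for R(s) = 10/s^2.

System type = 1 (one pole at s=0).
K_v = lim_{s→0} s·G(s) = K·4 / (5·16·17) = (1/340)·K.
e_ss = 10/K_v = 13.6 ⇒ K_v = 25/34 ⇒ K = (25/34)/(1/340) = 250.

250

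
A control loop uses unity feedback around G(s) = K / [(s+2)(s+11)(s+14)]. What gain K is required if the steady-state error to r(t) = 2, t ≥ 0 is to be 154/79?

G(s) has no factors of s in the denominator, so the system is type 0.
K_p = lim_{s→0} G(s) = K / (2·11·14) = (1/308)·K.
e_ss = 2/(1 + K_p) = 154/79 ⇒ 1 + (1/308)·K = 79/77 ⇒ K = 8.

8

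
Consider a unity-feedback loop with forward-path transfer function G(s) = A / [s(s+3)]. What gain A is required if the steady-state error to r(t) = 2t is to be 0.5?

System type = 1 (one pole at s=0).
K_v = lim_{s→0} s·G(s) = A / (3) = (1/3)·A.
e_ss = 2/K_v = 0.5 ⇒ K_v = 4 ⇒ A = 4/(1/3) = 12.

12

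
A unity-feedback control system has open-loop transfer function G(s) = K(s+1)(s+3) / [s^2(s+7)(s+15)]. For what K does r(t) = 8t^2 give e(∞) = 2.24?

System type = 2 (two poles at s=0).
K_a = lim_{s→0} s^2·G(s) = K·1·3 / (7·15) = (1/35)·K.
e_ss = 16/K_a = 2.24 ⇒ K_a = 50/7 ⇒ K = (50/7)/(1/35) = 250.

250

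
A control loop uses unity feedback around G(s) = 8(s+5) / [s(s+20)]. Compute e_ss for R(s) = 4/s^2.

2

The open loop has one pole at the origin → type 1 system.
K_v = lim_{s→0} s·G(s) = 8·5 / (20) = 2.
e_ss = 4/K_v = 4/2 = 2.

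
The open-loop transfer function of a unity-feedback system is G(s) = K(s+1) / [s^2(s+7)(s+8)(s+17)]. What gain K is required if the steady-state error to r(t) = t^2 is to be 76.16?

G(s) has two factors of s in the denominator, so the system is type 2.
K_a = lim_{s→0} s^2·G(s) = K·1 / (7·8·17) = (1/952)·K.
e_ss = 2/K_a = 76.16 ⇒ K_a = 25/952 ⇒ K = (25/952)/(1/952) = 25.

25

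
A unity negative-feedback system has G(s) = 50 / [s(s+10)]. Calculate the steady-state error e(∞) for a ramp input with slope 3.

0.6

System type = 1 (one pole at s=0).
K_v = lim_{s→0} s·G(s) = 50 / (10) = 5.
e_ss = 3/K_v = 3/5 = 0.6.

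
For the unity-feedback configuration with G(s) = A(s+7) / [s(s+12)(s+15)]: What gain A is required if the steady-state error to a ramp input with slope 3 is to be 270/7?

The open loop has one pole at the origin → type 1 system.
K_v = lim_{s→0} s·G(s) = A·7 / (12·15) = (7/180)·A.
e_ss = 3/K_v = 270/7 ⇒ K_v = 7/90 ⇒ A = (7/90)/(7/180) = 2.

2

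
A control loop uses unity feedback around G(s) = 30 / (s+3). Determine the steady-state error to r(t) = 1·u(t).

No free integrators in G(s): this is a type 0 system.
K_p = lim_{s→0} G(s) = 30 / (3) = 10.
e_ss = 1/(1 + K_p) = 1/11.

1/11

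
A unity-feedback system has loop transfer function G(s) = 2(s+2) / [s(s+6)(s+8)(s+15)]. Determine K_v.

G(s) has one factor of s in the denominator, so the system is type 1.
K_v = lim_{s→0} s·G(s) = 2·2 / (6·8·15) = 1/180.

1/180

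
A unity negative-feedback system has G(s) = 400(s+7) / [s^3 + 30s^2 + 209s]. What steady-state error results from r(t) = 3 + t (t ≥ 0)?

The denominator has no term below 209s — 1 pole at s=0, type 1. Treating each term separately:
  • 3: tracked with zero error.
  • t: e_ss = 1/K_v with K_v=2800/209 → 209/2800.
Total e_ss = 209/2800.

209/2800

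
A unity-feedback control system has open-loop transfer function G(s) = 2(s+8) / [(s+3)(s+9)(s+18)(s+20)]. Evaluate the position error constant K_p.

2/1215

The open loop has no poles at the origin → type 0 system.
K_p = lim_{s→0} G(s) = 2·8 / (3·9·18·20) = 2/1215.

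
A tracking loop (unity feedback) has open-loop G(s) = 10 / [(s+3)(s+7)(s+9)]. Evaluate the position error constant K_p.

The open loop has no poles at the origin → type 0 system.
K_p = lim_{s→0} G(s) = 10 / (3·7·9) = 10/189.

10/189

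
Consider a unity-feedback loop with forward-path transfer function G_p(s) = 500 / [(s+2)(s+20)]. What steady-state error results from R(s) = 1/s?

2/27

No free integrators in G_p(s): this is a type 0 system.
K_p = lim_{s→0} G_p(s) = 500 / (2·20) = 12.5.
e_ss = 1/(1 + K_p) = 1/13.5 = 2/27.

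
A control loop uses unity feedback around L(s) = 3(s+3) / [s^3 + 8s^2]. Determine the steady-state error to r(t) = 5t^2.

The denominator has no term below 8s^2 — 2 poles at s=0, type 2.
K_a = lim_{s→0} s^2·L(s) = 3·3 / 8 = 1.125.
r(t) = 5t^2 gives R(s) = 10/s^3.
e_ss = 10/K_a = 10/1.125 = 80/9.

80/9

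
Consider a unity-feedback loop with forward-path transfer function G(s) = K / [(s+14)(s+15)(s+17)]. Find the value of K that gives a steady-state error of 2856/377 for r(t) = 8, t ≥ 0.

No free integrators in G(s): this is a type 0 system.
K_p = lim_{s→0} G(s) = K / (14·15·17) = (1/3570)·K.
e_ss = 8/(1 + K_p) = 2856/377 ⇒ 1 + (1/3570)·K = 377/357 ⇒ K = 200.

200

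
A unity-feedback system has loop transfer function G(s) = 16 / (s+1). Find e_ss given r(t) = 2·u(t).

System type = 0 (no poles at s=0).
K_p = lim_{s→0} G(s) = 16 / (1) = 16.
e_ss = 2/(1 + K_p) = 2/17.

2/17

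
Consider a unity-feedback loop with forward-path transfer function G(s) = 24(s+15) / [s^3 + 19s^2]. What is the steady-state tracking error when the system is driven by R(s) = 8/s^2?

The denominator has no term below 19s^2 — 2 poles at s=0, type 2.
A type-2 system has K_v = ∞, so it tracks a ramp input with zero steady-state error.

0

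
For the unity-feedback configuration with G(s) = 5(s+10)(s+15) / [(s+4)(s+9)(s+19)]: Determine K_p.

125/114

No free integrators in G(s): this is a type 0 system.
K_p = lim_{s→0} G(s) = 5·10·15 / (4·9·19) = 125/114.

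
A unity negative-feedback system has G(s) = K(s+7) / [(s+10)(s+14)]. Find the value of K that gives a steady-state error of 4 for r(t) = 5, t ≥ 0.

5

G(s) has no factors of s in the denominator, so the system is type 0.
K_p = lim_{s→0} G(s) = K·7 / (10·14) = 0.05·K.
e_ss = 5/(1 + K_p) = 4 ⇒ 1 + 0.05·K = 1.25 ⇒ K = 5.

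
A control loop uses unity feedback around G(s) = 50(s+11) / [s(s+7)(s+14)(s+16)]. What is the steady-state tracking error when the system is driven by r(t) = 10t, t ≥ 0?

1568/55

The open loop has one pole at the origin → type 1 system.
K_v = lim_{s→0} s·G(s) = 50·11 / (7·14·16) = 275/784.
e_ss = 10/K_v = 10/(275/784) = 1568/55.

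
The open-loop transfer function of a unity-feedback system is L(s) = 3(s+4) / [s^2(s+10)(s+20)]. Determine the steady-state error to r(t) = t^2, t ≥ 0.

100/3

The open loop has two poles at the origin → type 2 system.
K_a = lim_{s→0} s^2·L(s) = 3·4 / (10·20) = 0.06.
r(t) = t^2 gives R(s) = 2/s^3.
e_ss = 2/K_a = 2/0.06 = 100/3.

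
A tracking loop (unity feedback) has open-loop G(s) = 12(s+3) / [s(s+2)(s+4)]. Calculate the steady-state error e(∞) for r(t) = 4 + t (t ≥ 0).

2/9

System type = 1 (one pole at s=0). By superposition:
  • 4: tracked with zero error.
  • t: e_ss = 1/K_v with K_v=4.5 → 2/9.
Total e_ss = 2/9.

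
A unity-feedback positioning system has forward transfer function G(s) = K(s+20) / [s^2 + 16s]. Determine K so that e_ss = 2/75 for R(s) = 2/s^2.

60

Factoring s from the denominator leaves a polynomial with constant term 16, so the system is type 1.
K_v = lim_{s→0} s·G(s) = K·20 / 16 = 1.25·K.
e_ss = 2/K_v = 2/75 ⇒ K_v = 75 ⇒ K = 75/1.25 = 60.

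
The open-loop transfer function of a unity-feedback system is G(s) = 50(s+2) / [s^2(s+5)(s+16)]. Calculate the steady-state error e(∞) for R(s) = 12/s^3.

9.6

Two free integrators in G(s): this is a type 2 system.
K_a = lim_{s→0} s^2·G(s) = 50·2 / (5·16) = 1.25.
r(t) = 6t^2 gives R(s) = 12/s^3.
e_ss = 12/K_a = 12/1.25 = 9.6.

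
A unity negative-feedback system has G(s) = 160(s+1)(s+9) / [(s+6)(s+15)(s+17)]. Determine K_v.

0

G(s) has no factors of s in the denominator, so the system is type 0.
K_v = lim_{s→0} s·G(s) = 0 (the extra factor of s kills the finite limit).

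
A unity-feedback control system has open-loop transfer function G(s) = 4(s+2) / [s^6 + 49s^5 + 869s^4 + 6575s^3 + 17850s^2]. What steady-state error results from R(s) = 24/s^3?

53550

The denominator has no term below 17850s^2 — 2 poles at s=0, type 2.
K_a = lim_{s→0} s^2·G(s) = 4·2 / 17850 = 4/8925.
r(t) = 12t^2 gives R(s) = 24/s^3.
e_ss = 24/K_a = 24/(4/8925) = 53550.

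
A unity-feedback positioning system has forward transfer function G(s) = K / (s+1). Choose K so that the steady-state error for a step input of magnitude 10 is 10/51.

50

No free integrators in G(s): this is a type 0 system.
K_p = lim_{s→0} G(s) = K / (1) = 1·K.
e_ss = 10/(1 + K_p) = 10/51 ⇒ 1 + 1·K = 51 ⇒ K = 50.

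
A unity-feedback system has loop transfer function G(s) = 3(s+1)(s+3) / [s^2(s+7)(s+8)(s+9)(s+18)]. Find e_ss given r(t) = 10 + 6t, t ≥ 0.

0

The open loop has two poles at the origin → type 2 system. Treating each term separately:
  • 10: tracked with zero error.
  • 6t: tracked with zero error.
Total e_ss = 0.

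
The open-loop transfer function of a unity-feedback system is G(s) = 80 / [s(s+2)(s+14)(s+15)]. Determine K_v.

4/21

One free integrator in G(s): this is a type 1 system.
K_v = lim_{s→0} s·G(s) = 80 / (2·14·15) = 4/21.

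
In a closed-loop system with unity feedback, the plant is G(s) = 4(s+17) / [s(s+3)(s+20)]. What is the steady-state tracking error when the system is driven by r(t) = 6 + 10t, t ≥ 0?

G(s) has one factor of s in the denominator, so the system is type 1. Taking each input component in turn:
  • 6: tracked with zero error.
  • 10t: e_ss = 10/K_v with K_v=17/15 → 150/17.
Total e_ss = 150/17.

150/17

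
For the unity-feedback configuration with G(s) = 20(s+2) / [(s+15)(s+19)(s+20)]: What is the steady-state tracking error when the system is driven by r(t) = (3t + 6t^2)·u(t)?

infinity

System type = 0 (no poles at s=0). Treating each term separately:
  • 3t: a type-0 system cannot track it, e_ss → ∞.
  • 6t^2: a type-0 system cannot track it, e_ss → ∞.
The unbounded component dominates.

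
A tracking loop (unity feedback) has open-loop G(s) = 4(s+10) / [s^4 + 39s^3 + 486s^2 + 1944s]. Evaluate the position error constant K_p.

K_p = lim_{s→0} G(s); with 1 pole at the origin the limit diverges, so K_p = ∞.

infinity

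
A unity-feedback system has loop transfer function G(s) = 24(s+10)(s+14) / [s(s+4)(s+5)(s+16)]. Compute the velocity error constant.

System type = 1 (one pole at s=0).
K_v = lim_{s→0} s·G(s) = 24·10·14 / (4·5·16) = 10.5.

10.5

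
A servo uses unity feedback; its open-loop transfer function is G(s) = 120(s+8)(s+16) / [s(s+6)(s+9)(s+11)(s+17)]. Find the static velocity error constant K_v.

One free integrator in G(s): this is a type 1 system.
K_v = lim_{s→0} s·G(s) = 120·8·16 / (6·9·11·17) = 2560/1683.

2560/1683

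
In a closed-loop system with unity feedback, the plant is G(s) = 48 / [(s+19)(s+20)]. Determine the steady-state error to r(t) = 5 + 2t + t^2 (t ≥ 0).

infinity

G(s) has no factors of s in the denominator, so the system is type 0. Treating each term separately:
  • 5: e_ss = 5/(1+K_p) with K_p=12/95 → 475/107.
  • 2t: a type-0 system cannot track it, e_ss → ∞.
  • t^2: a type-0 system cannot track it, e_ss → ∞.
The unbounded component dominates.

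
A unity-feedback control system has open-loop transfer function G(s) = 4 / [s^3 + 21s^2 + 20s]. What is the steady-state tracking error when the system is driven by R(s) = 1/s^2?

The denominator has no term below 20s — 1 pole at s=0, type 1.
K_v = lim_{s→0} s·G(s) = 4 / 20 = 0.2.
e_ss = 1/K_v = 1/0.2 = 5.

5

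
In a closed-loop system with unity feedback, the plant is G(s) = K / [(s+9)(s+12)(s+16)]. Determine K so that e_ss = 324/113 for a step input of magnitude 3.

No free integrators in G(s): this is a type 0 system.
K_p = lim_{s→0} G(s) = K / (9·12·16) = (1/1728)·K.
e_ss = 3/(1 + K_p) = 324/113 ⇒ 1 + (1/1728)·K = 113/108 ⇒ K = 80.

80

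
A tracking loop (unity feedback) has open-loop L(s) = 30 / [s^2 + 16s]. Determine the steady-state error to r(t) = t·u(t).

Lowest-order denominator term is 16s, so the open loop has 1 pole at the origin → type 1 system.
K_v = lim_{s→0} s·L(s) = 30 / 16 = 1.875.
e_ss = 1/K_v = 1/1.875 = 8/15.

8/15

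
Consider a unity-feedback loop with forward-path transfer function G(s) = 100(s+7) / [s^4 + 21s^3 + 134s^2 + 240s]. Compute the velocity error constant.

Lowest-order denominator term is 240s, so the open loop has 1 pole at the origin → type 1 system.
K_v = lim_{s→0} s·G(s) = 100·7 / 240 = 35/12.

35/12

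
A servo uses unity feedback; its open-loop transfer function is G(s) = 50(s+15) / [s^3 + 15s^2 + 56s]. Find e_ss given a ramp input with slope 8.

Lowest-order denominator term is 56s, so the open loop has 1 pole at the origin → type 1 system.
K_v = lim_{s→0} s·G(s) = 50·15 / 56 = 375/28.
e_ss = 8/K_v = 8/(375/28) = 224/375.

224/375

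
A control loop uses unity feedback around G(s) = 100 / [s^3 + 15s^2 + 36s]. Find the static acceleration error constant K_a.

0

Lowest-order denominator term is 36s, so the open loop has 1 pole at the origin → type 1 system.
K_a = lim_{s→0} s^2·G(s) = 0 (the extra factor of s kills the finite limit).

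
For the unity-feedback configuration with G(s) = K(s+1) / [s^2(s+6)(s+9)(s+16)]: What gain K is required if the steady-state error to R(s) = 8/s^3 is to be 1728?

The open loop has two poles at the origin → type 2 system.
K_a = lim_{s→0} s^2·G(s) = K·1 / (6·9·16) = (1/864)·K.
e_ss = 8/K_a = 1728 ⇒ K_a = 1/216 ⇒ K = (1/216)/(1/864) = 4.

4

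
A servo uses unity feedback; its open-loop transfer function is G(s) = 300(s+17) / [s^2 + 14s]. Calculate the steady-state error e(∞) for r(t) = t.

7/2550

Lowest-order denominator term is 14s, so the open loop has 1 pole at the origin → type 1 system.
K_v = lim_{s→0} s·G(s) = 300·17 / 14 = 2550/7.
e_ss = 1/K_v = 1/(2550/7) = 7/2550.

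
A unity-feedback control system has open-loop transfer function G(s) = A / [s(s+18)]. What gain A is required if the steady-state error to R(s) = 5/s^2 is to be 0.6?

The open loop has one pole at the origin → type 1 system.
K_v = lim_{s→0} s·G(s) = A / (18) = (1/18)·A.
e_ss = 5/K_v = 0.6 ⇒ K_v = 25/3 ⇒ A = (25/3)/(1/18) = 150.

150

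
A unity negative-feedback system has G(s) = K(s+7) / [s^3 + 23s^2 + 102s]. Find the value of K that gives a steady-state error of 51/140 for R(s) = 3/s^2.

Lowest-order denominator term is 102s, so the open loop has 1 pole at the origin → type 1 system.
K_v = lim_{s→0} s·G(s) = K·7 / 102 = (7/102)·K.
e_ss = 3/K_v = 51/140 ⇒ K_v = 140/17 ⇒ K = (140/17)/(7/102) = 120.

120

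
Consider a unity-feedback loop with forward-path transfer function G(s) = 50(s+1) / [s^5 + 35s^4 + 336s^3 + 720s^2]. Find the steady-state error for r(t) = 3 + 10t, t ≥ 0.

Lowest-order denominator term is 720s^2, so the open loop has 2 poles at the origin → type 2 system. Treating each term separately:
  • 3: tracked with zero error.
  • 10t: tracked with zero error.
Total e_ss = 0.

0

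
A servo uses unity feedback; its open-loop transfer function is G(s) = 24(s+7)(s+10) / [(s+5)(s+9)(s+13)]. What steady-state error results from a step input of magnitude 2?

78/151

The open loop has no poles at the origin → type 0 system.
K_p = lim_{s→0} G(s) = 24·7·10 / (5·9·13) = 112/39.
e_ss = 2/(1 + K_p) = 2/(151/39) = 78/151.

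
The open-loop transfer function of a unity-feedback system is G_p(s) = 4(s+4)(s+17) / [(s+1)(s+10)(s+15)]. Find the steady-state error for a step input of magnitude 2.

The open loop has no poles at the origin → type 0 system.
K_p = lim_{s→0} G_p(s) = 4·4·17 / (1·10·15) = 136/75.
e_ss = 2/(1 + K_p) = 2/(211/75) = 150/211.

150/211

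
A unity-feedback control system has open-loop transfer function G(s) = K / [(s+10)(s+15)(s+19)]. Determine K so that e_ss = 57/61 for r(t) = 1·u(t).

200

The open loop has no poles at the origin → type 0 system.
K_p = lim_{s→0} G(s) = K / (10·15·19) = (1/2850)·K.
e_ss = 1/(1 + K_p) = 57/61 ⇒ 1 + (1/2850)·K = 61/57 ⇒ K = 200.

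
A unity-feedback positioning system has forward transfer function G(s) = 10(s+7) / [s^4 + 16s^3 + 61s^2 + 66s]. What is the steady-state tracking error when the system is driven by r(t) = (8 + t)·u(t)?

33/35

Factoring s from the denominator leaves a polynomial with constant term 66, so the system is type 1. By superposition:
  • 8: tracked with zero error.
  • t: e_ss = 1/K_v with K_v=35/33 → 33/35.
Total e_ss = 33/35.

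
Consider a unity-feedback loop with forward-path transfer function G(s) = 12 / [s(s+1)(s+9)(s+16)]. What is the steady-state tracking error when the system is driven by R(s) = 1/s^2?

One free integrator in G(s): this is a type 1 system.
K_v = lim_{s→0} s·G(s) = 12 / (1·9·16) = 1/12.
e_ss = 1/K_v = 1/(1/12) = 12.

12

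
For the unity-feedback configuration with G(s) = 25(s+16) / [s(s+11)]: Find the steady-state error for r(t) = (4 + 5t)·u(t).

G(s) has one factor of s in the denominator, so the system is type 1. Treating each term separately:
  • 4: tracked with zero error.
  • 5t: e_ss = 5/K_v with K_v=400/11 → 0.1375.
Total e_ss = 0.1375.

0.1375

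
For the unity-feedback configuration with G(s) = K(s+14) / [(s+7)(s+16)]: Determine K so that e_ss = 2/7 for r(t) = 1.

No free integrators in G(s): this is a type 0 system.
K_p = lim_{s→0} G(s) = K·14 / (7·16) = 0.125·K.
e_ss = 1/(1 + K_p) = 2/7 ⇒ 1 + 0.125·K = 3.5 ⇒ K = 20.

20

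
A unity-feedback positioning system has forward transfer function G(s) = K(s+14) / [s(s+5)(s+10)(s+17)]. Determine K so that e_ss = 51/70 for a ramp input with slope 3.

250

The open loop has one pole at the origin → type 1 system.
K_v = lim_{s→0} s·G(s) = K·14 / (5·10·17) = (7/425)·K.
e_ss = 3/K_v = 51/70 ⇒ K_v = 70/17 ⇒ K = (70/17)/(7/425) = 250.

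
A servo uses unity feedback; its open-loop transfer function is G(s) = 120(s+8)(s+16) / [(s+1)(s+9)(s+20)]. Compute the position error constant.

256/3

System type = 0 (no poles at s=0).
K_p = lim_{s→0} G(s) = 120·8·16 / (1·9·20) = 256/3.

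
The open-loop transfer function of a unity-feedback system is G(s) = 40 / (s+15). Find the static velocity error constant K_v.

The open loop has no poles at the origin → type 0 system.
K_v = lim_{s→0} s·G(s) = 0 (the extra factor of s kills the finite limit).

0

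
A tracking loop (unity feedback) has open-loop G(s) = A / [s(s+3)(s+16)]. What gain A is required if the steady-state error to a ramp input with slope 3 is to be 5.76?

25

System type = 1 (one pole at s=0).
K_v = lim_{s→0} s·G(s) = A / (3·16) = (1/48)·A.
e_ss = 3/K_v = 5.76 ⇒ K_v = 25/48 ⇒ A = (25/48)/(1/48) = 25.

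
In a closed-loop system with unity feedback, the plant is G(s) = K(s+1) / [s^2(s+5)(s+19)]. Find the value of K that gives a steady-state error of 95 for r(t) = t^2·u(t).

The open loop has two poles at the origin → type 2 system.
K_a = lim_{s→0} s^2·G(s) = K·1 / (5·19) = (1/95)·K.
e_ss = 2/K_a = 95 ⇒ K_a = 2/95 ⇒ K = (2/95)/(1/95) = 2.

2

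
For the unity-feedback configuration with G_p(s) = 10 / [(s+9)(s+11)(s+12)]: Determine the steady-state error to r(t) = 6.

G_p(s) has no factors of s in the denominator, so the system is type 0.
K_p = lim_{s→0} G_p(s) = 10 / (9·11·12) = 5/594.
e_ss = 6/(1 + K_p) = 6/(599/594) = 3564/599.

3564/599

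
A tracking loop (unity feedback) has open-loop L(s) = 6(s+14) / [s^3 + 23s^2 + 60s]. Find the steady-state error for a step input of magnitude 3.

0

The denominator has no term below 60s — 1 pole at s=0, type 1.
A type-1 system has K_p = ∞, so it tracks a step input with zero steady-state error.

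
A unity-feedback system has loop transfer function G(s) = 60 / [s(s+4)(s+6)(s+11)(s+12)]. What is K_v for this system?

One free integrator in G(s): this is a type 1 system.
K_v = lim_{s→0} s·G(s) = 60 / (4·6·11·12) = 5/264.

5/264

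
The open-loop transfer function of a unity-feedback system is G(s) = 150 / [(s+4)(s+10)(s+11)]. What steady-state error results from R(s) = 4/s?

No free integrators in G(s): this is a type 0 system.
K_p = lim_{s→0} G(s) = 150 / (4·10·11) = 15/44.
e_ss = 4/(1 + K_p) = 4/(59/44) = 176/59.

176/59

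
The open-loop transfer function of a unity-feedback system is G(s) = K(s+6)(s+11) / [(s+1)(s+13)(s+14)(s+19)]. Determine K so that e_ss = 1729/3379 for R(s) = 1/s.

The open loop has no poles at the origin → type 0 system.
K_p = lim_{s→0} G(s) = K·6·11 / (1·13·14·19) = (33/1729)·K.
e_ss = 1/(1 + K_p) = 1729/3379 ⇒ 1 + (33/1729)·K = 3379/1729 ⇒ K = 50.

50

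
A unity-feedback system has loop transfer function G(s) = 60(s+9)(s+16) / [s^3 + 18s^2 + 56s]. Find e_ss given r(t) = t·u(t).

The denominator has no term below 56s — 1 pole at s=0, type 1.
K_v = lim_{s→0} s·G(s) = 60·9·16 / 56 = 1080/7.
e_ss = 1/K_v = 1/(1080/7) = 7/1080.

7/1080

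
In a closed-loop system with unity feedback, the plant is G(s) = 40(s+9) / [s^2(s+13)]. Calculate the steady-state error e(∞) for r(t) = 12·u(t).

Two free integrators in G(s): this is a type 2 system.
A type-2 system has K_p = ∞, so it tracks a step input with zero steady-state error.

0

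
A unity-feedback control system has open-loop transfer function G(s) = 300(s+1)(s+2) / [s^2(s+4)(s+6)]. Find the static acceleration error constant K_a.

Two free integrators in G(s): this is a type 2 system.
K_a = lim_{s→0} s^2·G(s) = 300·1·2 / (4·6) = 25.

25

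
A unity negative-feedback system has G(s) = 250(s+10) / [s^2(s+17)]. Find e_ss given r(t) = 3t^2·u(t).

0.0408

Two free integrators in G(s): this is a type 2 system.
K_a = lim_{s→0} s^2·G(s) = 250·10 / (17) = 2500/17.
r(t) = 3t^2 gives R(s) = 6/s^3.
e_ss = 6/K_a = 6/(2500/17) = 0.0408.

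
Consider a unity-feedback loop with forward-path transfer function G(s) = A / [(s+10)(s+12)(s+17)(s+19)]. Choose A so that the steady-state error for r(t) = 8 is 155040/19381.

The open loop has no poles at the origin → type 0 system.
K_p = lim_{s→0} G(s) = A / (10·12·17·19) = (1/38760)·A.
e_ss = 8/(1 + K_p) = 155040/19381 ⇒ 1 + (1/38760)·A = 19381/19380 ⇒ A = 2.

2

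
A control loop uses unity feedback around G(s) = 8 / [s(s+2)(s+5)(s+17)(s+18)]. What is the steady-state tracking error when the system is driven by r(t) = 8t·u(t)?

One free integrator in G(s): this is a type 1 system.
K_v = lim_{s→0} s·G(s) = 8 / (2·5·17·18) = 2/765.
e_ss = 8/K_v = 8/(2/765) = 3060.

3060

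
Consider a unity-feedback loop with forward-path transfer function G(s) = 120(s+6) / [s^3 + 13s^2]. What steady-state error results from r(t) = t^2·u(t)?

13/360

The denominator has no term below 13s^2 — 2 poles at s=0, type 2.
K_a = lim_{s→0} s^2·G(s) = 120·6 / 13 = 720/13.
r(t) = t^2 gives R(s) = 2/s^3.
e_ss = 2/K_a = 2/(720/13) = 13/360.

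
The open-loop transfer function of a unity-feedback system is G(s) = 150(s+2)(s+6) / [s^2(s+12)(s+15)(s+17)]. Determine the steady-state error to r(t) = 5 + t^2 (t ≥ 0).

The open loop has two poles at the origin → type 2 system. Treating each term separately:
  • 5: tracked with zero error.
  • t^2: e_ss = 2/K_a with K_a=10/17 → 3.4.
Total e_ss = 3.4.

3.4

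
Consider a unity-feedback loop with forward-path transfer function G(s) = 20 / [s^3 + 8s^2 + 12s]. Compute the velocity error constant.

The denominator has no term below 12s — 1 pole at s=0, type 1.
K_v = lim_{s→0} s·G(s) = 20 / 12 = 5/3.

5/3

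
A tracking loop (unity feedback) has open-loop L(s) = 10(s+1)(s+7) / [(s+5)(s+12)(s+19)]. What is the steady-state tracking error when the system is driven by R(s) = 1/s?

The open loop has no poles at the origin → type 0 system.
K_p = lim_{s→0} L(s) = 10·1·7 / (5·12·19) = 7/114.
e_ss = 1/(1 + K_p) = 1/(121/114) = 114/121.

114/121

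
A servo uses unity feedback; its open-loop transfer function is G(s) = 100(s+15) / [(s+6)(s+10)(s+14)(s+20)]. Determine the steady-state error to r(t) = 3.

168/61

G(s) has no factors of s in the denominator, so the system is type 0.
K_p = lim_{s→0} G(s) = 100·15 / (6·10·14·20) = 5/56.
e_ss = 3/(1 + K_p) = 3/(61/56) = 168/61.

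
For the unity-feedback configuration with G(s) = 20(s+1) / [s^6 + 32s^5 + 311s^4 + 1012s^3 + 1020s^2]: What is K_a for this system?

1/51

Factoring s^2 from the denominator leaves a polynomial with constant term 1020, so the system is type 2.
K_a = lim_{s→0} s^2·G(s) = 20·1 / 1020 = 1/51.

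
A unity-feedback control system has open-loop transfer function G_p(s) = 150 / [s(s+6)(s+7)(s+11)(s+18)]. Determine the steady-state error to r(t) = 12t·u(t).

665.28

The open loop has one pole at the origin → type 1 system.
K_v = lim_{s→0} s·G_p(s) = 150 / (6·7·11·18) = 25/1386.
e_ss = 12/K_v = 12/(25/1386) = 665.28.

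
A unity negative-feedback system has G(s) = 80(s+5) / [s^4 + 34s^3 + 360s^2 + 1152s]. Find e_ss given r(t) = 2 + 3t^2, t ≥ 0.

infinity

Lowest-order denominator term is 1152s, so the open loop has 1 pole at the origin → type 1 system. Treating each term separately:
  • 2: tracked with zero error.
  • 3t^2: a type-1 system cannot track it, e_ss → ∞.
The unbounded component dominates.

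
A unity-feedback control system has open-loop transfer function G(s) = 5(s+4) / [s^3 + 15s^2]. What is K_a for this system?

4/3

The denominator has no term below 15s^2 — 2 poles at s=0, type 2.
K_a = lim_{s→0} s^2·G(s) = 5·4 / 15 = 4/3.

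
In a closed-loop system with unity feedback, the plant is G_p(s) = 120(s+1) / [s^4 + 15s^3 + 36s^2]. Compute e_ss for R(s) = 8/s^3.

2.4

Factoring s^2 from the denominator leaves a polynomial with constant term 36, so the system is type 2.
K_a = lim_{s→0} s^2·G_p(s) = 120·1 / 36 = 10/3.
r(t) = 4t^2 gives R(s) = 8/s^3.
e_ss = 8/K_a = 8/(10/3) = 2.4.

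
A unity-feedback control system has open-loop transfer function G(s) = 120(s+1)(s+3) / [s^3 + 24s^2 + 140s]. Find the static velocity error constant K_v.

The denominator has no term below 140s — 1 pole at s=0, type 1.
K_v = lim_{s→0} s·G(s) = 120·1·3 / 140 = 18/7.

18/7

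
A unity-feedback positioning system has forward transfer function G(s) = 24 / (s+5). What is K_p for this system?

4.8

No free integrators in G(s): this is a type 0 system.
K_p = lim_{s→0} G(s) = 24 / (5) = 4.8.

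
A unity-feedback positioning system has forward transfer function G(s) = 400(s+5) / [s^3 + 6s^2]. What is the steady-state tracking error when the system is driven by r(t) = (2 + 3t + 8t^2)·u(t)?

The denominator has no term below 6s^2 — 2 poles at s=0, type 2. Taking each input component in turn:
  • 2: tracked with zero error.
  • 3t: tracked with zero error.
  • 8t^2: e_ss = 16/K_a with K_a=1000/3 → 0.048.
Total e_ss = 0.048.

0.048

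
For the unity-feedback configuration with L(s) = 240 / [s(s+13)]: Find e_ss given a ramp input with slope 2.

13/120

L(s) has one factor of s in the denominator, so the system is type 1.
K_v = lim_{s→0} s·L(s) = 240 / (13) = 240/13.
e_ss = 2/K_v = 2/(240/13) = 13/120.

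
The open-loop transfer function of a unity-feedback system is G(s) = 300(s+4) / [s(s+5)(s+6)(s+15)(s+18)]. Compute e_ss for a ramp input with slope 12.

System type = 1 (one pole at s=0).
K_v = lim_{s→0} s·G(s) = 300·4 / (5·6·15·18) = 4/27.
e_ss = 12/K_v = 12/(4/27) = 81.

81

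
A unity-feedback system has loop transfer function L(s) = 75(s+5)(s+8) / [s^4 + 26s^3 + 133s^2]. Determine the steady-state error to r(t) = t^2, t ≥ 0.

Lowest-order denominator term is 133s^2, so the open loop has 2 poles at the origin → type 2 system.
K_a = lim_{s→0} s^2·L(s) = 75·5·8 / 133 = 3000/133.
r(t) = t^2 gives R(s) = 2/s^3.
e_ss = 2/K_a = 2/(3000/133) = 133/1500.

133/1500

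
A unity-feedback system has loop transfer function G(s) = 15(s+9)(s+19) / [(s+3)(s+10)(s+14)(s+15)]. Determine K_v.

0

System type = 0 (no poles at s=0).
K_v = lim_{s→0} s·G(s) = 0 (the extra factor of s kills the finite limit).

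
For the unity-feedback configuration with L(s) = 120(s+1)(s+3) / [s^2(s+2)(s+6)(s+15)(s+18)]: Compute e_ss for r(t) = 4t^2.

L(s) has two factors of s in the denominator, so the system is type 2.
K_a = lim_{s→0} s^2·L(s) = 120·1·3 / (2·6·15·18) = 1/9.
r(t) = 4t^2 gives R(s) = 8/s^3.
e_ss = 8/K_a = 8/(1/9) = 72.

72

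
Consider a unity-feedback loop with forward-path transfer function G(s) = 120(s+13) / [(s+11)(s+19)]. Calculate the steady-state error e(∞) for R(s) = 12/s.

2508/1769

G(s) has no factors of s in the denominator, so the system is type 0.
K_p = lim_{s→0} G(s) = 120·13 / (11·19) = 1560/209.
e_ss = 12/(1 + K_p) = 12/(1769/209) = 2508/1769.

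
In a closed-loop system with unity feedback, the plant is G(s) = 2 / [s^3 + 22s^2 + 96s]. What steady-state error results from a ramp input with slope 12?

576

The denominator has no term below 96s — 1 pole at s=0, type 1.
K_v = lim_{s→0} s·G(s) = 2 / 96 = 1/48.
e_ss = 12/K_v = 12/(1/48) = 576.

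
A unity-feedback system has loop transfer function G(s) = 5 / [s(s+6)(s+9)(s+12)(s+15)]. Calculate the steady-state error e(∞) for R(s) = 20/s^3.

infinity

G(s) has one factor of s in the denominator, so the system is type 1.
K_a = lim_{s→0} s^2·G(s) = 0; the steady-state error to this parabolic input grows without bound.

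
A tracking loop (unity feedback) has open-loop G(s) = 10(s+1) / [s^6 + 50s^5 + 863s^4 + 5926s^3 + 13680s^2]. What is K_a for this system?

The denominator has no term below 13680s^2 — 2 poles at s=0, type 2.
K_a = lim_{s→0} s^2·G(s) = 10·1 / 13680 = 1/1368.

1/1368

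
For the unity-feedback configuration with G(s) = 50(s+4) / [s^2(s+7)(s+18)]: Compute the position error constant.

K_p = lim_{s→0} G(s); with 2 poles at the origin the limit diverges, so K_p = ∞.

infinity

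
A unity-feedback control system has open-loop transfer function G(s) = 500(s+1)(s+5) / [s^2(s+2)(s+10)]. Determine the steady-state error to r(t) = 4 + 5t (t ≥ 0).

0

Two free integrators in G(s): this is a type 2 system. Treating each term separately:
  • 4: tracked with zero error.
  • 5t: tracked with zero error.
Total e_ss = 0.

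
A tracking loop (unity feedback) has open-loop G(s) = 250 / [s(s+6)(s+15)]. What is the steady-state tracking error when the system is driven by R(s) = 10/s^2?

3.6

System type = 1 (one pole at s=0).
K_v = lim_{s→0} s·G(s) = 250 / (6·15) = 25/9.
e_ss = 10/K_v = 10/(25/9) = 3.6.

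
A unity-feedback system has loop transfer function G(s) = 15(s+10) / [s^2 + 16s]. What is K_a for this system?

0

Factoring s from the denominator leaves a polynomial with constant term 16, so the system is type 1.
K_a = lim_{s→0} s^2·G(s) = 0 (the extra factor of s kills the finite limit).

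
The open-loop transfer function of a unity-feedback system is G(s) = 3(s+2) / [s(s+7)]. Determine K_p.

K_p = lim_{s→0} G(s); with 1 pole at the origin the limit diverges, so K_p = ∞.

infinity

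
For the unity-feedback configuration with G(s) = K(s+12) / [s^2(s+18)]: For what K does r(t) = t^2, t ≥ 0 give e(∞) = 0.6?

5

G(s) has two factors of s in the denominator, so the system is type 2.
K_a = lim_{s→0} s^2·G(s) = K·12 / (18) = (2/3)·K.
e_ss = 2/K_a = 0.6 ⇒ K_a = 10/3 ⇒ K = (10/3)/(2/3) = 5.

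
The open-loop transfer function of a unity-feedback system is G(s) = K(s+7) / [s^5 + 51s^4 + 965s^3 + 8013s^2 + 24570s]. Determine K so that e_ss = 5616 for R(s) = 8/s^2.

5

Lowest-order denominator term is 24570s, so the open loop has 1 pole at the origin → type 1 system.
K_v = lim_{s→0} s·G(s) = K·7 / 24570 = (1/3510)·K.
e_ss = 8/K_v = 5616 ⇒ K_v = 1/702 ⇒ K = (1/702)/(1/3510) = 5.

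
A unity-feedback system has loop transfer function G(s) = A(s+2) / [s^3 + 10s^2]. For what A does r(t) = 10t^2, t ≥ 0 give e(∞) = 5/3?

Factoring s^2 from the denominator leaves a polynomial with constant term 10, so the system is type 2.
K_a = lim_{s→0} s^2·G(s) = A·2 / 10 = 0.2·A.
e_ss = 20/K_a = 5/3 ⇒ K_a = 12 ⇒ A = 12/0.2 = 60.

60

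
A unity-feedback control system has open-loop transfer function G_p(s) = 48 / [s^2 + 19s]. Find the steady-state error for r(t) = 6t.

2.375

Lowest-order denominator term is 19s, so the open loop has 1 pole at the origin → type 1 system.
K_v = lim_{s→0} s·G_p(s) = 48 / 19 = 48/19.
e_ss = 6/K_v = 6/(48/19) = 2.375.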